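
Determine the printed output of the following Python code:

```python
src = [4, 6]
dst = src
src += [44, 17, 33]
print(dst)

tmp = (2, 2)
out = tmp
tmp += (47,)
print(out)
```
[4, 6, 44, 17, 33]
(2, 2)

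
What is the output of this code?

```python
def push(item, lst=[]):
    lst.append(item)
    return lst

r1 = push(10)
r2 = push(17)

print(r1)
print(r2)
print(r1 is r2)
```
[10, 17]
[10, 17]
True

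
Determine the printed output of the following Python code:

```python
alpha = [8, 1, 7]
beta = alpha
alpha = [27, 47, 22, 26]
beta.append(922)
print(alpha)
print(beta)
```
[27, 47, 22, 26]
[8, 1, 7, 922]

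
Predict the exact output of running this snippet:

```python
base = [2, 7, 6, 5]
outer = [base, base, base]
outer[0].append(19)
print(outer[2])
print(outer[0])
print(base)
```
[2, 7, 6, 5, 19]
[2, 7, 6, 5, 19]
[2, 7, 6, 5, 19]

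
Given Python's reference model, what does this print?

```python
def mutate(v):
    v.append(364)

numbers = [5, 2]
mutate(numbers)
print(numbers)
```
[5, 2, 364]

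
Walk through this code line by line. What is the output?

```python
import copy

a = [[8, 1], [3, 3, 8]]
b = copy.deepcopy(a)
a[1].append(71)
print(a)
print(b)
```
[[8, 1], [3, 3, 8, 71]]
[[8, 1], [3, 3, 8]]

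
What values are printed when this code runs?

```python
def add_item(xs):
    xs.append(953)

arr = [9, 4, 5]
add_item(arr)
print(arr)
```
[9, 4, 5, 953]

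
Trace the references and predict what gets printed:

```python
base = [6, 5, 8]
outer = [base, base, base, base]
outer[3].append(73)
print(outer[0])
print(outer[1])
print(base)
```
[6, 5, 8, 73]
[6, 5, 8, 73]
[6, 5, 8, 73]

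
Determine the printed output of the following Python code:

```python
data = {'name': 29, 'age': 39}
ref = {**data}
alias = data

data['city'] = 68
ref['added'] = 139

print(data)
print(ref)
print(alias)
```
{'name': 29, 'age': 39, 'city': 68}
{'name': 29, 'age': 39, 'added': 139}
{'name': 29, 'age': 39, 'city': 68}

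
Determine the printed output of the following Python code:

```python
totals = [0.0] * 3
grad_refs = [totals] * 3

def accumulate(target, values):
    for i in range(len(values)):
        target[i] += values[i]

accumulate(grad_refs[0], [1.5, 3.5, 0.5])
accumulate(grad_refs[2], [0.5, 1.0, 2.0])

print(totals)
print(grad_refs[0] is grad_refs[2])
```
[2.0, 4.5, 2.5]
True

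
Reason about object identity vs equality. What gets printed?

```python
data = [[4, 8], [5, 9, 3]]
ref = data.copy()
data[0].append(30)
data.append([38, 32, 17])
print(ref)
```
[[4, 8, 30], [5, 9, 3]]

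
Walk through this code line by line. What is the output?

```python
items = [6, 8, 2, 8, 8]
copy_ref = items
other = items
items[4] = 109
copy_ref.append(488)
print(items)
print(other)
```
[6, 8, 2, 8, 109, 488]
[6, 8, 2, 8, 109, 488]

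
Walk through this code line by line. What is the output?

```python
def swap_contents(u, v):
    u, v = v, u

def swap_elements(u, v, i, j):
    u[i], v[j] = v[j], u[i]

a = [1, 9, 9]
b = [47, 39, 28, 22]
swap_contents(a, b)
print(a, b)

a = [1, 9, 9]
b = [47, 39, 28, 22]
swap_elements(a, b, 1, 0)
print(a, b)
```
[1, 9, 9] [47, 39, 28, 22]
[1, 47, 9] [9, 39, 28, 22]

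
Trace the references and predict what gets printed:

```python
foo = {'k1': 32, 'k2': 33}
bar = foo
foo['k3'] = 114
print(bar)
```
{'k1': 32, 'k2': 33, 'k3': 114}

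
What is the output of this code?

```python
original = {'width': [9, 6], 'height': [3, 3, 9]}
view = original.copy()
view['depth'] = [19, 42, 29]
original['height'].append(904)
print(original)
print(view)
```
{'width': [9, 6], 'height': [3, 3, 9, 904]}
{'width': [9, 6], 'height': [3, 3, 9, 904], 'depth': [19, 42, 29]}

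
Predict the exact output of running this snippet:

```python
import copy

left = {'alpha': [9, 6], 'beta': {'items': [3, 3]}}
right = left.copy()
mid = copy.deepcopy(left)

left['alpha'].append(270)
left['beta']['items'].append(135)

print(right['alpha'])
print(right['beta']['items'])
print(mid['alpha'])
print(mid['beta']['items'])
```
[9, 6, 270]
[3, 3, 135]
[9, 6]
[3, 3]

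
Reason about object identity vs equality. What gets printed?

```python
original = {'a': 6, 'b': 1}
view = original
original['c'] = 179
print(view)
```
{'a': 6, 'b': 1, 'c': 179}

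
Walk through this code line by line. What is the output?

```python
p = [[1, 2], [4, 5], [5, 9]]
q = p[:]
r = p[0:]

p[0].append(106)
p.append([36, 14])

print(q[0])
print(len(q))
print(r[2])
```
[1, 2, 106]
3
[5, 9]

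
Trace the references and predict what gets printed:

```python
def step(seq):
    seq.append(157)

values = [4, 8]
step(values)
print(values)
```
[4, 8, 157]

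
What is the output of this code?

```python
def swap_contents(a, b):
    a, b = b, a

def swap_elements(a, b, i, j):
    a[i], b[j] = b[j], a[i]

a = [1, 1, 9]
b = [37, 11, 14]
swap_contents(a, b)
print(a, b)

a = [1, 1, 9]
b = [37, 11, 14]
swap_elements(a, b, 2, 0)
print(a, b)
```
[1, 1, 9] [37, 11, 14]
[1, 1, 37] [9, 11, 14]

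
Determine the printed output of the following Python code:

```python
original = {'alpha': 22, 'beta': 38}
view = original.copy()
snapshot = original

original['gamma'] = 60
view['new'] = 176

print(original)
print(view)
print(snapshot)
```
{'alpha': 22, 'beta': 38, 'gamma': 60}
{'alpha': 22, 'beta': 38, 'new': 176}
{'alpha': 22, 'beta': 38, 'gamma': 60}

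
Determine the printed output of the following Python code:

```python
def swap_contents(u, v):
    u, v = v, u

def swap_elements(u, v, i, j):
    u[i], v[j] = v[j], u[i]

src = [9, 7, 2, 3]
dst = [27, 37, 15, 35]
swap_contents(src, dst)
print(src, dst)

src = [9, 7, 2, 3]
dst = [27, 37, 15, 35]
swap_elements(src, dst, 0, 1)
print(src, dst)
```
[9, 7, 2, 3] [27, 37, 15, 35]
[37, 7, 2, 3] [27, 9, 15, 35]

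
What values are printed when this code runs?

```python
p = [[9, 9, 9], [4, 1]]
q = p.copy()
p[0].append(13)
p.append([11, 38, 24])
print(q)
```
[[9, 9, 9, 13], [4, 1]]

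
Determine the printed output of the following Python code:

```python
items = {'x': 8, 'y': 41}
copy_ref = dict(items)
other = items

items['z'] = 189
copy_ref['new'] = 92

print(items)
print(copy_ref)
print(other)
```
{'x': 8, 'y': 41, 'z': 189}
{'x': 8, 'y': 41, 'new': 92}
{'x': 8, 'y': 41, 'z': 189}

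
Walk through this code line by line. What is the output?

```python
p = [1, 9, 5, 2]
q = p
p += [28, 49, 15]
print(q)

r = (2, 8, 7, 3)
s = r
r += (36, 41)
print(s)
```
[1, 9, 5, 2, 28, 49, 15]
(2, 8, 7, 3)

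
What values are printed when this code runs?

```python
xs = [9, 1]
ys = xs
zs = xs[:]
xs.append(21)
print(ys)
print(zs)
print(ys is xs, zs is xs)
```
[9, 1, 21]
[9, 1]
True False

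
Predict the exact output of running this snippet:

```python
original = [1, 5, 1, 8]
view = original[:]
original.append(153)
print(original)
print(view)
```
[1, 5, 1, 8, 153]
[1, 5, 1, 8]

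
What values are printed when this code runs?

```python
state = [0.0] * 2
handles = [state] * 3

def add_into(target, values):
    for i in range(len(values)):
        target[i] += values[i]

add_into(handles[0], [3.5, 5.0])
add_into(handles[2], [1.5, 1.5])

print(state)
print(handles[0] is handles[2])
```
[5.0, 6.5]
True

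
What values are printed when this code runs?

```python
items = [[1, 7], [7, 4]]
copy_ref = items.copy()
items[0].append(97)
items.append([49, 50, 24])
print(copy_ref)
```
[[1, 7, 97], [7, 4]]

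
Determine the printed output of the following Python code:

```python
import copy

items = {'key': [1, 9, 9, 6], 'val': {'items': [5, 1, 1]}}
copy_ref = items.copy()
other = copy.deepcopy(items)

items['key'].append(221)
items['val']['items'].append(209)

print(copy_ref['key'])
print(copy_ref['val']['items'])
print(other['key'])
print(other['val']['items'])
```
[1, 9, 9, 6, 221]
[5, 1, 1, 209]
[1, 9, 9, 6]
[5, 1, 1]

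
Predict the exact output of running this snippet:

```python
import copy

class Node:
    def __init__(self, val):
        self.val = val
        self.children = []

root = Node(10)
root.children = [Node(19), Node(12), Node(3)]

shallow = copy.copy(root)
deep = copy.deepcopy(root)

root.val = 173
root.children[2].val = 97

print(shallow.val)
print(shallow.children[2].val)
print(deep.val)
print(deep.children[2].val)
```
10
97
10
3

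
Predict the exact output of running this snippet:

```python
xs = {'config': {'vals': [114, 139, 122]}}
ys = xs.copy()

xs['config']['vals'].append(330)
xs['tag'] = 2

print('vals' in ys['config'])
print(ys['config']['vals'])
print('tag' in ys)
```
True
[114, 139, 122, 330]
False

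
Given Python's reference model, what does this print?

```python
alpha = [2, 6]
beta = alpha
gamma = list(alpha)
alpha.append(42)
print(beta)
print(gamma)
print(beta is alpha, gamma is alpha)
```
[2, 6, 42]
[2, 6]
True False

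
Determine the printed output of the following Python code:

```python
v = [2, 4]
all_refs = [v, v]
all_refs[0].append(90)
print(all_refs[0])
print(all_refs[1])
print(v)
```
[2, 4, 90]
[2, 4, 90]
[2, 4, 90]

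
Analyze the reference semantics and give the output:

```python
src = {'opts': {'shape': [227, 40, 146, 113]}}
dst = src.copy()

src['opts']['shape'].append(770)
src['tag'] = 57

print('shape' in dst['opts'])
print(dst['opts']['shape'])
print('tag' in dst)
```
True
[227, 40, 146, 113, 770]
False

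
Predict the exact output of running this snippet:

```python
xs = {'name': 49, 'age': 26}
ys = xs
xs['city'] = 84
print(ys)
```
{'name': 49, 'age': 26, 'city': 84}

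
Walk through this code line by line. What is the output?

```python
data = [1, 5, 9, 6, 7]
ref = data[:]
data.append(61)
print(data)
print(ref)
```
[1, 5, 9, 6, 7, 61]
[1, 5, 9, 6, 7]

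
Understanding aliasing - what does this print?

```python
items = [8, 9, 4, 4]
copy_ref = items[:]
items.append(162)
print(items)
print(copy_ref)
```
[8, 9, 4, 4, 162]
[8, 9, 4, 4]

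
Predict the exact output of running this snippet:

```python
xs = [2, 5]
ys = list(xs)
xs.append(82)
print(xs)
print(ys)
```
[2, 5, 82]
[2, 5]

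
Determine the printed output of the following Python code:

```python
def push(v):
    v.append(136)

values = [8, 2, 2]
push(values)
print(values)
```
[8, 2, 2, 136]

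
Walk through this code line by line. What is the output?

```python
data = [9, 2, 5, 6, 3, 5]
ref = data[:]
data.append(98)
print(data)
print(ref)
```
[9, 2, 5, 6, 3, 5, 98]
[9, 2, 5, 6, 3, 5]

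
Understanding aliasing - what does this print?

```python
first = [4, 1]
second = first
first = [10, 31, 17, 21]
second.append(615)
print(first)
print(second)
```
[10, 31, 17, 21]
[4, 1, 615]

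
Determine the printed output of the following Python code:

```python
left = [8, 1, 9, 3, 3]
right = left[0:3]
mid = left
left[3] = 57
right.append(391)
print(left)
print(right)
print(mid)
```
[8, 1, 9, 57, 3]
[8, 1, 9, 391]
[8, 1, 9, 57, 3]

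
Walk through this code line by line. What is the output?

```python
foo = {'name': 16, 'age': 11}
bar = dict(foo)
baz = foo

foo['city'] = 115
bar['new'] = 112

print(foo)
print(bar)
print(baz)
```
{'name': 16, 'age': 11, 'city': 115}
{'name': 16, 'age': 11, 'new': 112}
{'name': 16, 'age': 11, 'city': 115}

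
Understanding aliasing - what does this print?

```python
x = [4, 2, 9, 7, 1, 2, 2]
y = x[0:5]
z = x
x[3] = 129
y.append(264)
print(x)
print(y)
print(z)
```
[4, 2, 9, 129, 1, 2, 2]
[4, 2, 9, 7, 1, 264]
[4, 2, 9, 129, 1, 2, 2]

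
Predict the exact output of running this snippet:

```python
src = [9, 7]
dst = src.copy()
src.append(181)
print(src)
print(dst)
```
[9, 7, 181]
[9, 7]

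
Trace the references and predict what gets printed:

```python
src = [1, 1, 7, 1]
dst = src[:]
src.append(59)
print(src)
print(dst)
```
[1, 1, 7, 1, 59]
[1, 1, 7, 1]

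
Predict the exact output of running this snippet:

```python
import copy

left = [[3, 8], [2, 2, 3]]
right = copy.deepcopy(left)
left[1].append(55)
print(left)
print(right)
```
[[3, 8], [2, 2, 3, 55]]
[[3, 8], [2, 2, 3]]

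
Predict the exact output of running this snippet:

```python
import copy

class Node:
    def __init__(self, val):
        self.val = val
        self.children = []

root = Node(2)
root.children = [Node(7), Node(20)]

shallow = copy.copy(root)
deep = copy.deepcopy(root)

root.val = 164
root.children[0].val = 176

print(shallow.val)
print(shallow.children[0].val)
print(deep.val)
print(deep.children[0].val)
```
2
176
2
7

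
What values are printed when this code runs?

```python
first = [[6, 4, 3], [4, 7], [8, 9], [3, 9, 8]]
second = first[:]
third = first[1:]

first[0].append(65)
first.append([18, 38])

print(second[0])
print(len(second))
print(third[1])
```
[6, 4, 3, 65]
4
[8, 9]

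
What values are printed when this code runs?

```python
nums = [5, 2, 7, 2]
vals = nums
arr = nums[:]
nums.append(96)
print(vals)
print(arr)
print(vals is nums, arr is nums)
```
[5, 2, 7, 2, 96]
[5, 2, 7, 2]
True False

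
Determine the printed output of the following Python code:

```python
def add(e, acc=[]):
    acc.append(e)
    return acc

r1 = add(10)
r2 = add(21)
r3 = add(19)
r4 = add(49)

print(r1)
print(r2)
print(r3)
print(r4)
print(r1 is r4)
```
[10, 21, 19, 49]
[10, 21, 19, 49]
[10, 21, 19, 49]
[10, 21, 19, 49]
True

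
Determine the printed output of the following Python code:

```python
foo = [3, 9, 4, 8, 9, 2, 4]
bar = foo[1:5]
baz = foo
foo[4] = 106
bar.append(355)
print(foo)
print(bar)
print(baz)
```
[3, 9, 4, 8, 106, 2, 4]
[9, 4, 8, 9, 355]
[3, 9, 4, 8, 106, 2, 4]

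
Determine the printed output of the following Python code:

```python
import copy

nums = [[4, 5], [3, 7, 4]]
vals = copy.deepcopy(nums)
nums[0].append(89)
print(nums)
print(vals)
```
[[4, 5, 89], [3, 7, 4]]
[[4, 5], [3, 7, 4]]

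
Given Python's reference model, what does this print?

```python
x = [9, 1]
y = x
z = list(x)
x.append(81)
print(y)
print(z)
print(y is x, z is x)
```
[9, 1, 81]
[9, 1]
True False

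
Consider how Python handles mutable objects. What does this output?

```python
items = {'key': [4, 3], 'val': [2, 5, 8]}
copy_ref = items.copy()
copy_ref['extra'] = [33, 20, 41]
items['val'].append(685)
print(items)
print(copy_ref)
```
{'key': [4, 3], 'val': [2, 5, 8, 685]}
{'key': [4, 3], 'val': [2, 5, 8, 685], 'extra': [33, 20, 41]}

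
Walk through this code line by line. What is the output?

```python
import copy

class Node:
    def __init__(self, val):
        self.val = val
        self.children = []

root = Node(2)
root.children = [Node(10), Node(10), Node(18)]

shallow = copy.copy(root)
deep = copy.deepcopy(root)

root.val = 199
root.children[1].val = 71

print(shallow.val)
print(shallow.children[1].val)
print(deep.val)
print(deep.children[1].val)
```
2
71
2
10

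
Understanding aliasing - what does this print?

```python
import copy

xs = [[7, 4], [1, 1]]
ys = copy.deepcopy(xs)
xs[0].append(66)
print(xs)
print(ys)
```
[[7, 4, 66], [1, 1]]
[[7, 4], [1, 1]]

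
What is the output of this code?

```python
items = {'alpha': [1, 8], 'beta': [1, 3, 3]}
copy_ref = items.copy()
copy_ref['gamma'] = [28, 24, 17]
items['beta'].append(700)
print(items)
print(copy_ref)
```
{'alpha': [1, 8], 'beta': [1, 3, 3, 700]}
{'alpha': [1, 8], 'beta': [1, 3, 3, 700], 'gamma': [28, 24, 17]}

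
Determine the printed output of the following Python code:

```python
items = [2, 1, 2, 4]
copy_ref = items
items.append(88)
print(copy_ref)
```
[2, 1, 2, 4, 88]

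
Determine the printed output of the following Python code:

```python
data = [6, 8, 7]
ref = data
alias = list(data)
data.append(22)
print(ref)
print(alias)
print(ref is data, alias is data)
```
[6, 8, 7, 22]
[6, 8, 7]
True False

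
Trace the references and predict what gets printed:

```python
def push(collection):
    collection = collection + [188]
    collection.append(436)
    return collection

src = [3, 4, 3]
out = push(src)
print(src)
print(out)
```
[3, 4, 3]
[3, 4, 3, 188, 436]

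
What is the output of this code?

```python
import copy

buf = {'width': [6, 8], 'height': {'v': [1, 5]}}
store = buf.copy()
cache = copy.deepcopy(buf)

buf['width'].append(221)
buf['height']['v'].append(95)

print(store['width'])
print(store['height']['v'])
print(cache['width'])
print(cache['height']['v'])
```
[6, 8, 221]
[1, 5, 95]
[6, 8]
[1, 5]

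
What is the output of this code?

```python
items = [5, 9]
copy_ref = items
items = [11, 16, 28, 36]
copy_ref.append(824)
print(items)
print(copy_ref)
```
[11, 16, 28, 36]
[5, 9, 824]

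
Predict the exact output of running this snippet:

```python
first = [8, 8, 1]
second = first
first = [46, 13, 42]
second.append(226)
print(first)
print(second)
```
[46, 13, 42]
[8, 8, 1, 226]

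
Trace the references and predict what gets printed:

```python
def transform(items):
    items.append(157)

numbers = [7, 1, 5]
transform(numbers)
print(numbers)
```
[7, 1, 5, 157]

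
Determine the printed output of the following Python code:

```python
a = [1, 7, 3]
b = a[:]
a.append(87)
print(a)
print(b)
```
[1, 7, 3, 87]
[1, 7, 3]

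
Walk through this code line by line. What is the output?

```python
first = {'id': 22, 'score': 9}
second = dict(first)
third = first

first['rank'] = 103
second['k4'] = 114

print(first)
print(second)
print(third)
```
{'id': 22, 'score': 9, 'rank': 103}
{'id': 22, 'score': 9, 'k4': 114}
{'id': 22, 'score': 9, 'rank': 103}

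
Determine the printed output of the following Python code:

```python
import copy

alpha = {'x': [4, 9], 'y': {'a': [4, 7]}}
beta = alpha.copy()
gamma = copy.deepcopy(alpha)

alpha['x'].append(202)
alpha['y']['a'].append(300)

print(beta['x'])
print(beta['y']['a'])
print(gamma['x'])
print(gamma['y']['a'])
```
[4, 9, 202]
[4, 7, 300]
[4, 9]
[4, 7]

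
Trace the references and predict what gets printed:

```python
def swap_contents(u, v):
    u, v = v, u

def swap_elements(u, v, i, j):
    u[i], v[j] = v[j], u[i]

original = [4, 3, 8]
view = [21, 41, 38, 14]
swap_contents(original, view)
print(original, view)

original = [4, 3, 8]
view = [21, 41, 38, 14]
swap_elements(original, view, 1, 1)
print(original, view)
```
[4, 3, 8] [21, 41, 38, 14]
[4, 41, 8] [21, 3, 38, 14]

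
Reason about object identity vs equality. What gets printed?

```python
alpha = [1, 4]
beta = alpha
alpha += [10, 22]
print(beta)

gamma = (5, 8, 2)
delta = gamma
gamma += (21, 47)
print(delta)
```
[1, 4, 10, 22]
(5, 8, 2)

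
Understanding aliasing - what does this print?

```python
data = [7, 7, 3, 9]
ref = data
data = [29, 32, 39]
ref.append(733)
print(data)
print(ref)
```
[29, 32, 39]
[7, 7, 3, 9, 733]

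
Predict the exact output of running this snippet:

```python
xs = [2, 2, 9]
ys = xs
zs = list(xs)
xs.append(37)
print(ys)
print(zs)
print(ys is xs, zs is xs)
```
[2, 2, 9, 37]
[2, 2, 9]
True False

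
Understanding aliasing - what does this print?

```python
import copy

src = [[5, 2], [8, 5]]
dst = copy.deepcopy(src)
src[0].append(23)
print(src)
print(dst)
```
[[5, 2, 23], [8, 5]]
[[5, 2], [8, 5]]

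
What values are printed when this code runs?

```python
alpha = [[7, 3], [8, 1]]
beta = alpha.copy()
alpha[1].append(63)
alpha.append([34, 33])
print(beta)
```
[[7, 3], [8, 1, 63]]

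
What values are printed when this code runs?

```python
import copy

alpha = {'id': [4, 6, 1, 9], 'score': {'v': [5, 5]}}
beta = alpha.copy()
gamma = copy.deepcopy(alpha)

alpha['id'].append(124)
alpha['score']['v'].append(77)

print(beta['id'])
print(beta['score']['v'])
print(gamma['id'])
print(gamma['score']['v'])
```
[4, 6, 1, 9, 124]
[5, 5, 77]
[4, 6, 1, 9]
[5, 5]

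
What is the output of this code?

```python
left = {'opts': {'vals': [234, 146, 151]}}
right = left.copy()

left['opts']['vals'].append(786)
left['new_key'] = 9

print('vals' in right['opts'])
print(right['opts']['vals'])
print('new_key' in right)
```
True
[234, 146, 151, 786]
False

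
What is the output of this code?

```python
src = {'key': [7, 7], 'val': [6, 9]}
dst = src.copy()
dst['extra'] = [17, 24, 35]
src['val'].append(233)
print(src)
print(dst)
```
{'key': [7, 7], 'val': [6, 9, 233]}
{'key': [7, 7], 'val': [6, 9, 233], 'extra': [17, 24, 35]}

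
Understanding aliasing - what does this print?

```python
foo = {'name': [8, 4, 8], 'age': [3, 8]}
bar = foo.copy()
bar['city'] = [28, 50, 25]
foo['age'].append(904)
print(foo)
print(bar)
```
{'name': [8, 4, 8], 'age': [3, 8, 904]}
{'name': [8, 4, 8], 'age': [3, 8, 904], 'city': [28, 50, 25]}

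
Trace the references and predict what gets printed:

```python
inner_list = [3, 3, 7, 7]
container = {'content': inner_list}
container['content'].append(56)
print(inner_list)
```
[3, 3, 7, 7, 56]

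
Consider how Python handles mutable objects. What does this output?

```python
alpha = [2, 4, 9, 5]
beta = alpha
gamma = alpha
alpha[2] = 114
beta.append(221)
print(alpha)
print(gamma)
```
[2, 4, 114, 5, 221]
[2, 4, 114, 5, 221]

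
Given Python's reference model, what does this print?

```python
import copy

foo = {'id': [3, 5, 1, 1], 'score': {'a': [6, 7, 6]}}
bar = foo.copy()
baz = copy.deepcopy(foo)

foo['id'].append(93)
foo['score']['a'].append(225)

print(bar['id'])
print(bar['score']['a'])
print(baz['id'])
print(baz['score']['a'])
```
[3, 5, 1, 1, 93]
[6, 7, 6, 225]
[3, 5, 1, 1]
[6, 7, 6]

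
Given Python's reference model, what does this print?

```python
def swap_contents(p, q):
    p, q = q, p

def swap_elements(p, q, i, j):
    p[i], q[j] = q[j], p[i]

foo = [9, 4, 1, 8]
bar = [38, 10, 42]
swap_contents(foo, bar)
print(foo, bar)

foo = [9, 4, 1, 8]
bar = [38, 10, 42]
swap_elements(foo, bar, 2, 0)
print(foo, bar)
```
[9, 4, 1, 8] [38, 10, 42]
[9, 4, 38, 8] [1, 10, 42]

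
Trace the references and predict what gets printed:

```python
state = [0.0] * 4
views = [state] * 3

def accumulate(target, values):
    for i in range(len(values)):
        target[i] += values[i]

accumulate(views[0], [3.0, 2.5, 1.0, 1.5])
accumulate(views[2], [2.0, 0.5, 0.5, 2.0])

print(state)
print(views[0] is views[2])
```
[5.0, 3.0, 1.5, 3.5]
True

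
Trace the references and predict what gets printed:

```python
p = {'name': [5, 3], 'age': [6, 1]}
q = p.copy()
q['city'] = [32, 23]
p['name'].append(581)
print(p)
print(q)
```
{'name': [5, 3, 581], 'age': [6, 1]}
{'name': [5, 3, 581], 'age': [6, 1], 'city': [32, 23]}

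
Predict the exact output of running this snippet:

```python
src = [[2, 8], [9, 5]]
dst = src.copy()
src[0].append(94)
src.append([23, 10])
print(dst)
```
[[2, 8, 94], [9, 5]]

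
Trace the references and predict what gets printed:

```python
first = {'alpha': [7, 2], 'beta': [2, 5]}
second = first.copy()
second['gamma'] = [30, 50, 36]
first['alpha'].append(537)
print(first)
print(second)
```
{'alpha': [7, 2, 537], 'beta': [2, 5]}
{'alpha': [7, 2, 537], 'beta': [2, 5], 'gamma': [30, 50, 36]}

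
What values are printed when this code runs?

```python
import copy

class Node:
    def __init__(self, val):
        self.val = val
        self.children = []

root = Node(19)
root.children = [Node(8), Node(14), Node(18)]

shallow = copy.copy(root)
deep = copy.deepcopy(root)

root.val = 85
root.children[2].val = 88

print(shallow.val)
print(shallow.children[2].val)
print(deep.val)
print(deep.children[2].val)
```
19
88
19
18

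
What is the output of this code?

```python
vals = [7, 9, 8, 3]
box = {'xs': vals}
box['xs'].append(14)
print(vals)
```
[7, 9, 8, 3, 14]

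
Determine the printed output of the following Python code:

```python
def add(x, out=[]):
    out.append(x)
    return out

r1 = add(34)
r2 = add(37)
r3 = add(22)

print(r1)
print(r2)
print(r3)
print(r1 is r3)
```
[34, 37, 22]
[34, 37, 22]
[34, 37, 22]
True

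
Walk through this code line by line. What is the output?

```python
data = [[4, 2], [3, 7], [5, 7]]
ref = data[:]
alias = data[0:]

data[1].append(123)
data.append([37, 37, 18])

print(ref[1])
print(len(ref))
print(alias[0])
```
[3, 7, 123]
3
[4, 2]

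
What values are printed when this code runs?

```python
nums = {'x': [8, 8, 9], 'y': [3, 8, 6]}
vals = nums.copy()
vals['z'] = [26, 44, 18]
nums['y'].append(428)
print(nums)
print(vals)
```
{'x': [8, 8, 9], 'y': [3, 8, 6, 428]}
{'x': [8, 8, 9], 'y': [3, 8, 6, 428], 'z': [26, 44, 18]}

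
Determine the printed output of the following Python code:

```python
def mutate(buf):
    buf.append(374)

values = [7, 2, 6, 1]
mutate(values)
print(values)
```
[7, 2, 6, 1, 374]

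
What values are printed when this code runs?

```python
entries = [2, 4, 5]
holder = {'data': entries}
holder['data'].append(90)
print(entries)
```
[2, 4, 5, 90]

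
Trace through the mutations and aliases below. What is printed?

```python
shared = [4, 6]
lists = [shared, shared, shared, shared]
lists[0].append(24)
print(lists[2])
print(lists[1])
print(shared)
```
[4, 6, 24]
[4, 6, 24]
[4, 6, 24]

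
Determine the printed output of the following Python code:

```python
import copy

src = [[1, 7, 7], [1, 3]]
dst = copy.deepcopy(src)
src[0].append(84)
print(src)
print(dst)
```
[[1, 7, 7, 84], [1, 3]]
[[1, 7, 7], [1, 3]]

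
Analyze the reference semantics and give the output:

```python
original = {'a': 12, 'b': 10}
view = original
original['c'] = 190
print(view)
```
{'a': 12, 'b': 10, 'c': 190}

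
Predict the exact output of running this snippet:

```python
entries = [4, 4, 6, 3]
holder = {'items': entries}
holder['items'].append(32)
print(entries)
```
[4, 4, 6, 3, 32]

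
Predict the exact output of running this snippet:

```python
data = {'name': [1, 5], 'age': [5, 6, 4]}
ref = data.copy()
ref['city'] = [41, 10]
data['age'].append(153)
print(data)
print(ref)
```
{'name': [1, 5], 'age': [5, 6, 4, 153]}
{'name': [1, 5], 'age': [5, 6, 4, 153], 'city': [41, 10]}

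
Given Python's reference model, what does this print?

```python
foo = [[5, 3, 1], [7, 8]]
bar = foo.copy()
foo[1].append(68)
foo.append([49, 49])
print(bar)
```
[[5, 3, 1], [7, 8, 68]]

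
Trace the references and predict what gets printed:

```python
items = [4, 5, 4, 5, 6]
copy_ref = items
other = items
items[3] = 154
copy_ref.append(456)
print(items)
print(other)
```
[4, 5, 4, 154, 6, 456]
[4, 5, 4, 154, 6, 456]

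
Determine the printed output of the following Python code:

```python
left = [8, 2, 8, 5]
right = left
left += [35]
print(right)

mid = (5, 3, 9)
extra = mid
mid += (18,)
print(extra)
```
[8, 2, 8, 5, 35]
(5, 3, 9)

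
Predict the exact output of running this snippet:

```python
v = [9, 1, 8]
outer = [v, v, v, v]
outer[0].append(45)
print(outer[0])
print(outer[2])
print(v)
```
[9, 1, 8, 45]
[9, 1, 8, 45]
[9, 1, 8, 45]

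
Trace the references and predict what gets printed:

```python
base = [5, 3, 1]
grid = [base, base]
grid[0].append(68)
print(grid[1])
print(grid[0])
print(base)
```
[5, 3, 1, 68]
[5, 3, 1, 68]
[5, 3, 1, 68]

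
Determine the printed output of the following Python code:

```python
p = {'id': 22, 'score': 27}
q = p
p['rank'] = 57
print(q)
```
{'id': 22, 'score': 27, 'rank': 57}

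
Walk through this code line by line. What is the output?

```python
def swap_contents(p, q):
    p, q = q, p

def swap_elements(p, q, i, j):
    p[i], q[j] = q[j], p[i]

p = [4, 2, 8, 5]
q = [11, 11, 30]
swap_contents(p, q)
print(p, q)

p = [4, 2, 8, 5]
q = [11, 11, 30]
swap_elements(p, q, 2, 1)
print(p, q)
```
[4, 2, 8, 5] [11, 11, 30]
[4, 2, 11, 5] [11, 8, 30]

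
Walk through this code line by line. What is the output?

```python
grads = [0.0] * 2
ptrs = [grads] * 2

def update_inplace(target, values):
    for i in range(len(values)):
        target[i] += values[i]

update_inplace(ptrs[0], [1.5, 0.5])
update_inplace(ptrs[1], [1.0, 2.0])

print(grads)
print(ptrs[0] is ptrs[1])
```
[2.5, 2.5]
True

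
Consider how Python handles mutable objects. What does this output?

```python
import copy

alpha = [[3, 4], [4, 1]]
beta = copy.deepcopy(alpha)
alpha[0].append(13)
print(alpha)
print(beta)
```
[[3, 4, 13], [4, 1]]
[[3, 4], [4, 1]]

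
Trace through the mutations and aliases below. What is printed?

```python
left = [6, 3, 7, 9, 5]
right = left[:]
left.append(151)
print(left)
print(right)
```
[6, 3, 7, 9, 5, 151]
[6, 3, 7, 9, 5]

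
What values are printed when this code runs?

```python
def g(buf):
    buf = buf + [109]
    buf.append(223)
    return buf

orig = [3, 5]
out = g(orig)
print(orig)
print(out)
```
[3, 5]
[3, 5, 109, 223]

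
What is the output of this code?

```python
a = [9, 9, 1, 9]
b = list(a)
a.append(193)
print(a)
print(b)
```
[9, 9, 1, 9, 193]
[9, 9, 1, 9]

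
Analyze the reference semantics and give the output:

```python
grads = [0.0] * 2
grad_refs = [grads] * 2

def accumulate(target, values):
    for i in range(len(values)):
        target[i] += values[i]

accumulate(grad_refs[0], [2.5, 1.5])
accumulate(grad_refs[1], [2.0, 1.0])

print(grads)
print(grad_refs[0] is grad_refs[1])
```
[4.5, 2.5]
True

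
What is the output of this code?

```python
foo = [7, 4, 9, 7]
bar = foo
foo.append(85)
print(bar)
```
[7, 4, 9, 7, 85]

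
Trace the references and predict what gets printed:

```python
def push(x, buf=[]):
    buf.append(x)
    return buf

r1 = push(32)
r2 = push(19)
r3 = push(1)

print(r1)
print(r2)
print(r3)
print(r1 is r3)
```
[32, 19, 1]
[32, 19, 1]
[32, 19, 1]
True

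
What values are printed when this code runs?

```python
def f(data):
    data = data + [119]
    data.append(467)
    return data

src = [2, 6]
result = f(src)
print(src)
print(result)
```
[2, 6]
[2, 6, 119, 467]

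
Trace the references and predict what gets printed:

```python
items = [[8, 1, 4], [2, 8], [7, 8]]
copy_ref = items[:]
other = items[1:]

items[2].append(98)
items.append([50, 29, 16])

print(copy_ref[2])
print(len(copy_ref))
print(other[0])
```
[7, 8, 98]
3
[2, 8]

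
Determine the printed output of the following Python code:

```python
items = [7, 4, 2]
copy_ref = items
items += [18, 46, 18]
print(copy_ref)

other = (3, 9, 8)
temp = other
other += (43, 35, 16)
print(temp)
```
[7, 4, 2, 18, 46, 18]
(3, 9, 8)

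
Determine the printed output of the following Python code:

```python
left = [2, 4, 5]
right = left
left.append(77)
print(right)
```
[2, 4, 5, 77]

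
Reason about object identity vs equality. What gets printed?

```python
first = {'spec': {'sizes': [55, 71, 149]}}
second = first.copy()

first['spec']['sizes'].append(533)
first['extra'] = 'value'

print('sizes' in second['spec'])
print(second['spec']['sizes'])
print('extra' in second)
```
True
[55, 71, 149, 533]
False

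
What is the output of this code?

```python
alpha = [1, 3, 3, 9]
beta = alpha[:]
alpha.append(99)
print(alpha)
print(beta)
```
[1, 3, 3, 9, 99]
[1, 3, 3, 9]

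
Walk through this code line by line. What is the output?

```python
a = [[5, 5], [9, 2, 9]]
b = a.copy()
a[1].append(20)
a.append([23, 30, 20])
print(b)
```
[[5, 5], [9, 2, 9, 20]]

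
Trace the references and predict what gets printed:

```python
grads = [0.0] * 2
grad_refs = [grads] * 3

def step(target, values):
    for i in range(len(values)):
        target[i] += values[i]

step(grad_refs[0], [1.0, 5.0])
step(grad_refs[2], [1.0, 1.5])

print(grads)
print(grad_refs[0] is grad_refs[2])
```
[2.0, 6.5]
True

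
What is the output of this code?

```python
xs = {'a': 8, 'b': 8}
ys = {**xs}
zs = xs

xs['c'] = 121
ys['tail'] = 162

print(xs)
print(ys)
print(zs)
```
{'a': 8, 'b': 8, 'c': 121}
{'a': 8, 'b': 8, 'tail': 162}
{'a': 8, 'b': 8, 'c': 121}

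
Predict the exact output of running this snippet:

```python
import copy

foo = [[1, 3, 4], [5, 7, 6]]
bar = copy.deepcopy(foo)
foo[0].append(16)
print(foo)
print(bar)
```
[[1, 3, 4, 16], [5, 7, 6]]
[[1, 3, 4], [5, 7, 6]]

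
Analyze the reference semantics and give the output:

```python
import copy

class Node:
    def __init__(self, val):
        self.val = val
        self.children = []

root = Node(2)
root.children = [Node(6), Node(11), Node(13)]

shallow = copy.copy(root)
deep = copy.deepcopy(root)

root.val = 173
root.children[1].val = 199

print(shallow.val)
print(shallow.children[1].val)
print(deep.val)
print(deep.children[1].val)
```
2
199
2
11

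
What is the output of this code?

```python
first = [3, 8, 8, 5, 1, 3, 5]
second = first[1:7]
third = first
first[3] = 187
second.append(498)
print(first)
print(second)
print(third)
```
[3, 8, 8, 187, 1, 3, 5]
[8, 8, 5, 1, 3, 5, 498]
[3, 8, 8, 187, 1, 3, 5]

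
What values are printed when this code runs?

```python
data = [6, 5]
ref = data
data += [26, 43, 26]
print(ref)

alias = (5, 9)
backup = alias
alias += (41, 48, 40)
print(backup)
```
[6, 5, 26, 43, 26]
(5, 9)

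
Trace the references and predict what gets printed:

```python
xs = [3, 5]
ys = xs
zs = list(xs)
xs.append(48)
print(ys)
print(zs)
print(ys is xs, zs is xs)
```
[3, 5, 48]
[3, 5]
True False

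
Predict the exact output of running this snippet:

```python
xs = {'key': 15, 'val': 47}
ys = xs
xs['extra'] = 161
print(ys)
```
{'key': 15, 'val': 47, 'extra': 161}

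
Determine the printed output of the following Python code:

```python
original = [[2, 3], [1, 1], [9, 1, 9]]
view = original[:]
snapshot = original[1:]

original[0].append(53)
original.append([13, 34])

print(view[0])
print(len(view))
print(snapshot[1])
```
[2, 3, 53]
3
[9, 1, 9]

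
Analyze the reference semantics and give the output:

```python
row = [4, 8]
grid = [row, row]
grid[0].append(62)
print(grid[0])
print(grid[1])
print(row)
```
[4, 8, 62]
[4, 8, 62]
[4, 8, 62]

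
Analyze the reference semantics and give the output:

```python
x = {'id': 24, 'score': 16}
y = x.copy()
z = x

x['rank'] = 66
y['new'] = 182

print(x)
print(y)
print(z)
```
{'id': 24, 'score': 16, 'rank': 66}
{'id': 24, 'score': 16, 'new': 182}
{'id': 24, 'score': 16, 'rank': 66}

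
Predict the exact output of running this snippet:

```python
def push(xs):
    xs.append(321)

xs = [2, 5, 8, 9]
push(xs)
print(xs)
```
[2, 5, 8, 9, 321]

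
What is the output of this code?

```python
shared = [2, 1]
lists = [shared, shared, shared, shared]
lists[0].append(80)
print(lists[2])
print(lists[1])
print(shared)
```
[2, 1, 80]
[2, 1, 80]
[2, 1, 80]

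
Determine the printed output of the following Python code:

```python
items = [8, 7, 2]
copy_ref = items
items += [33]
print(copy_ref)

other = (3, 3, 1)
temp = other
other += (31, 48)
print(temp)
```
[8, 7, 2, 33]
(3, 3, 1)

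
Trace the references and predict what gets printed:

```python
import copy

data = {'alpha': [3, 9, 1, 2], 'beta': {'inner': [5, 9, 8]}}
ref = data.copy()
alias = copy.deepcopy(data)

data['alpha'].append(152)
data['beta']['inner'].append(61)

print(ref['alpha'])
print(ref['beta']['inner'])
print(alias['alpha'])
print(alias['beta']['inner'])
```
[3, 9, 1, 2, 152]
[5, 9, 8, 61]
[3, 9, 1, 2]
[5, 9, 8]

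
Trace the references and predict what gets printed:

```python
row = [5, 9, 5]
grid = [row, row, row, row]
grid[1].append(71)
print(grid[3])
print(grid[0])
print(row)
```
[5, 9, 5, 71]
[5, 9, 5, 71]
[5, 9, 5, 71]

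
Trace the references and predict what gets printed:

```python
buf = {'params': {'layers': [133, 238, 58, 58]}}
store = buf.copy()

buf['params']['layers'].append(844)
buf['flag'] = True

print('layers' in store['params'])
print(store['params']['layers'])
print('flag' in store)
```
True
[133, 238, 58, 58, 844]
False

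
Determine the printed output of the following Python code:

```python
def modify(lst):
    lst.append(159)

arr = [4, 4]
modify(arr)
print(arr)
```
[4, 4, 159]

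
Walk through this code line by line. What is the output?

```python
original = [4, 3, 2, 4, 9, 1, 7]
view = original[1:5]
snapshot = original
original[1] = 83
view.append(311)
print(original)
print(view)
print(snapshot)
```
[4, 83, 2, 4, 9, 1, 7]
[3, 2, 4, 9, 311]
[4, 83, 2, 4, 9, 1, 7]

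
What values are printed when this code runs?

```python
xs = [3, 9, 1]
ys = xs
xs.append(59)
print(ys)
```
[3, 9, 1, 59]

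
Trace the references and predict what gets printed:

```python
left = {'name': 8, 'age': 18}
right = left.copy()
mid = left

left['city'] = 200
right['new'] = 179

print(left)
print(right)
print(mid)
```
{'name': 8, 'age': 18, 'city': 200}
{'name': 8, 'age': 18, 'new': 179}
{'name': 8, 'age': 18, 'city': 200}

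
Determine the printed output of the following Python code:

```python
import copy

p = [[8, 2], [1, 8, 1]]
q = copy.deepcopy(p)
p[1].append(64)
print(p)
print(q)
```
[[8, 2], [1, 8, 1, 64]]
[[8, 2], [1, 8, 1]]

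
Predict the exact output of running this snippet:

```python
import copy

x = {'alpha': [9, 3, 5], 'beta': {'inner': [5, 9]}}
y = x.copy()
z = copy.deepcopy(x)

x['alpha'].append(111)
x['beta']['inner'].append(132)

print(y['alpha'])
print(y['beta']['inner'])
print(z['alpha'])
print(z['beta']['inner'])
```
[9, 3, 5, 111]
[5, 9, 132]
[9, 3, 5]
[5, 9]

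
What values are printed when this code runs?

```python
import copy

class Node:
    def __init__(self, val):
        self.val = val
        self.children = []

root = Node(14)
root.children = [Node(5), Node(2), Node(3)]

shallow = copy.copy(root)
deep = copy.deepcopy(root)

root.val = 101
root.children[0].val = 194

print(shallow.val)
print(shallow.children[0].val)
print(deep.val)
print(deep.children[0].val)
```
14
194
14
5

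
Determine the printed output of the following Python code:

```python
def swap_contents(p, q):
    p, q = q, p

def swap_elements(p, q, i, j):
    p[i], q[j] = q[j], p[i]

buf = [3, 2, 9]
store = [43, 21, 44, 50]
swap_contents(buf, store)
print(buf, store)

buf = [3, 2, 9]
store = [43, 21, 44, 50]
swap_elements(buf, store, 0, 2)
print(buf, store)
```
[3, 2, 9] [43, 21, 44, 50]
[44, 2, 9] [43, 21, 3, 50]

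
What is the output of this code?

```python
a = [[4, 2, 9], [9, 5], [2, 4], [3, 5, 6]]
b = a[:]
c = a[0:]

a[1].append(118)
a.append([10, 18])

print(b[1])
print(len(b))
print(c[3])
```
[9, 5, 118]
4
[3, 5, 6]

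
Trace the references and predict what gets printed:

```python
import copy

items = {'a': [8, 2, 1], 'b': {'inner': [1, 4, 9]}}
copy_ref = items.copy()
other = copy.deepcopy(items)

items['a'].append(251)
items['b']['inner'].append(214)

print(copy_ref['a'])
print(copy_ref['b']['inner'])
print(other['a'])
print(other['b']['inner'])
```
[8, 2, 1, 251]
[1, 4, 9, 214]
[8, 2, 1]
[1, 4, 9]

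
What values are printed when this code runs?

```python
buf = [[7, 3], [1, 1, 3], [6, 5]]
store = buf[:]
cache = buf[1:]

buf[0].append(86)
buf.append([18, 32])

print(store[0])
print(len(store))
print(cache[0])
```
[7, 3, 86]
3
[1, 1, 3]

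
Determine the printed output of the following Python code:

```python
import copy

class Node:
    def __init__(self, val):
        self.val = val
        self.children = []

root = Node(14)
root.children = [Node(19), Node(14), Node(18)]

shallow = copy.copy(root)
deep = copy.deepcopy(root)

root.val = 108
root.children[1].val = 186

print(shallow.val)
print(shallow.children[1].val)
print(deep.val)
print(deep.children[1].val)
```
14
186
14
14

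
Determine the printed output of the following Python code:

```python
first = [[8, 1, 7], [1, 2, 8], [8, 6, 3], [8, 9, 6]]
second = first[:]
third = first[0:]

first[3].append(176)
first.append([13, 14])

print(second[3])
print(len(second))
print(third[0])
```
[8, 9, 6, 176]
4
[8, 1, 7]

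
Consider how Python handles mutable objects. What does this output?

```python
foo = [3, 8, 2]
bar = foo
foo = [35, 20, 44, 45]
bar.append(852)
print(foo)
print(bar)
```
[35, 20, 44, 45]
[3, 8, 2, 852]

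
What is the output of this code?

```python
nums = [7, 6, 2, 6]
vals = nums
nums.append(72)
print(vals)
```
[7, 6, 2, 6, 72]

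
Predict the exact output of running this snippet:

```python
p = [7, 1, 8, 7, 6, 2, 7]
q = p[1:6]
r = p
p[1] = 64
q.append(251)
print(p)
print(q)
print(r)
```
[7, 64, 8, 7, 6, 2, 7]
[1, 8, 7, 6, 2, 251]
[7, 64, 8, 7, 6, 2, 7]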